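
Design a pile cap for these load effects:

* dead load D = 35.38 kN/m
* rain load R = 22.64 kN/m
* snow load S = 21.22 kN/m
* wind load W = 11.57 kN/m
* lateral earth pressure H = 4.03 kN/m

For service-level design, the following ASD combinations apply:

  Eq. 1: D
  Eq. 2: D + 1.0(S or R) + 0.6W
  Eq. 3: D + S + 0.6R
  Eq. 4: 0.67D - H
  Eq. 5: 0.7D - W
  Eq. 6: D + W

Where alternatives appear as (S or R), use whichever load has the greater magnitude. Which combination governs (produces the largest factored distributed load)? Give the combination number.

(S or R) → R = 22.64 kN/m.
Eq. 1: 1.0(35.38) = 35.38
Eq. 2: 1.0(35.38) + 1.0(22.64) + 0.6(11.57) = 64.96
Eq. 3: 1.0(35.38) + 1.0(21.22) + 0.6(22.64) = 70.18
Eq. 4: 0.67(35.38) - 1.0(4.03) = 19.67
Eq. 5: 0.7(35.38) - 1.0(11.57) = 13.20
Eq. 6: 1.0(35.38) + 1.0(11.57) = 46.95
The largest value is 70.18 kN/m from combination 3.

Combination 3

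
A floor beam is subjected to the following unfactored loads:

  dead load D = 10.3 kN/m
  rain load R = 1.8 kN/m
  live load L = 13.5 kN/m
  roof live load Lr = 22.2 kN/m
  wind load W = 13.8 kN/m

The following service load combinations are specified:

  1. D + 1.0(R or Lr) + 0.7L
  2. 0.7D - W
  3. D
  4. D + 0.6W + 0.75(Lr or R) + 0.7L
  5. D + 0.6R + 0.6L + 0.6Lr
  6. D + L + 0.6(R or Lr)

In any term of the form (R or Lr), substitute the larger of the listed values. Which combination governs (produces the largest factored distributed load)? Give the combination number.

Combination 4

(R or Lr) → Lr = 22.2 kN/m; (Lr or R) → Lr = 22.2 kN/m.
1. 1.0(10.3) + 1.0(22.2) + 0.7(13.5) = 10.30 + 22.20 + 9.45 = 41.95
2. 0.7(10.3) - 1.0(13.8) = 7.21 - 13.80 = -6.59
3. 1.0(10.3) = 10.30
4. 1.0(10.3) + 0.6(13.8) + 0.75(22.2) + 0.7(13.5) = 10.30 + 8.28 + 16.65 + 9.45 = 44.68
5. 1.0(10.3) + 0.6(1.8) + 0.6(13.5) + 0.6(22.2) = 10.30 + 1.08 + 8.10 + 13.32 = 32.80
6. 1.0(10.3) + 1.0(13.5) + 0.6(22.2) = 10.30 + 13.50 + 13.32 = 37.12
The largest value is 44.68 kN/m from combination 4.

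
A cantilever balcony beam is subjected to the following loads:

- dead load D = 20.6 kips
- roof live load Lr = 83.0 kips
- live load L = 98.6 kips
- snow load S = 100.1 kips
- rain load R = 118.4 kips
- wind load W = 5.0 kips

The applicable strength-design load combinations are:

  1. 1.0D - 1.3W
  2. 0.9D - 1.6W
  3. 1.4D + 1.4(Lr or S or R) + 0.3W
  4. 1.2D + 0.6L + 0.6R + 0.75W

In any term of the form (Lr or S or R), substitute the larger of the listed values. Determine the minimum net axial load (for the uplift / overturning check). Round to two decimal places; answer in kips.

10.54 kips

(Lr or S or R) → R = 118.4 kips.
1. 1.0(20.6) - 1.3(5.0) = 20.60 - 6.50 = 14.10
2. 0.9(20.6) - 1.6(5.0) = 18.54 - 8.00 = 10.54
3. 1.4(20.6) + 1.4(118.4) + 0.3(5.0) = 28.84 + 165.76 + 1.50 = 196.10
4. 1.2(20.6) + 0.6(98.6) + 0.6(118.4) + 0.75(5.0) = 24.72 + 59.16 + 71.04 + 3.75 = 158.67
Combination 2 gives the minimum: 10.54 kips.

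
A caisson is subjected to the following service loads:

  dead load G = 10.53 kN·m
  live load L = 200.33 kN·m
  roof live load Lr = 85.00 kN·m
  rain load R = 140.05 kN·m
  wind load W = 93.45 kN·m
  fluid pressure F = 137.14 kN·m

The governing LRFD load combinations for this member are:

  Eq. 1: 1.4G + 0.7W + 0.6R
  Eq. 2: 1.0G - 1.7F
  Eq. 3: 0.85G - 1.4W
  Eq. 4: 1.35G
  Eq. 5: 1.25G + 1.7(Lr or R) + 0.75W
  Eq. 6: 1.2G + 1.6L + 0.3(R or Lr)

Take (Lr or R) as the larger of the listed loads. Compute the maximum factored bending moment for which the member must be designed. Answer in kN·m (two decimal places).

(Lr or R) → R = 140.05 kN·m; (R or Lr) → R = 140.05 kN·m.
Eq. 1: 1.4(10.53) + 0.7(93.45) + 0.6(140.05) = 164.19
Eq. 2: 1.0(10.53) - 1.7(137.14) = -222.61
Eq. 3: 0.85(10.53) - 1.4(93.45) = -121.88
Eq. 4: 1.35(10.53) = 14.22
Eq. 5: 1.25(10.53) + 1.7(140.05) + 0.75(93.45) = 321.34
Eq. 6: 1.2(10.53) + 1.6(200.33) + 0.3(140.05) = 375.18
Maximum is from combination 6.

375.18 kN·m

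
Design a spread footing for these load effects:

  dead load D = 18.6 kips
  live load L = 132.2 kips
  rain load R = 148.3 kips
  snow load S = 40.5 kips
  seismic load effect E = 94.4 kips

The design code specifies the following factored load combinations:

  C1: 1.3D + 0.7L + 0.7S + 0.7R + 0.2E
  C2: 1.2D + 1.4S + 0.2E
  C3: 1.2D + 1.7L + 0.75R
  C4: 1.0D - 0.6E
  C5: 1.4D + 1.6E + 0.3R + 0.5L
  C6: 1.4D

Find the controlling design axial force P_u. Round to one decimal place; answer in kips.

C1: 1.3(18.6) + 0.7(132.2) + 0.7(40.5) + 0.7(148.3) + 0.2(94.4) = 24.2 + 92.5 + 28.4 + 103.8 + 18.9 = 267.8
C2: 1.2(18.6) + 1.4(40.5) + 0.2(94.4) = 22.3 + 56.7 + 18.9 = 97.9
C3: 1.2(18.6) + 1.7(132.2) + 0.75(148.3) = 358.3
C4: 1.0(18.6) - 0.6(94.4) = 18.6 - 56.6 = -38.0
C5: 1.4(18.6) + 1.6(94.4) + 0.3(148.3) + 0.5(132.2) = 287.7
C6: 1.4(18.6) = 26.0
Maximum is from combination 3.

358.3 kips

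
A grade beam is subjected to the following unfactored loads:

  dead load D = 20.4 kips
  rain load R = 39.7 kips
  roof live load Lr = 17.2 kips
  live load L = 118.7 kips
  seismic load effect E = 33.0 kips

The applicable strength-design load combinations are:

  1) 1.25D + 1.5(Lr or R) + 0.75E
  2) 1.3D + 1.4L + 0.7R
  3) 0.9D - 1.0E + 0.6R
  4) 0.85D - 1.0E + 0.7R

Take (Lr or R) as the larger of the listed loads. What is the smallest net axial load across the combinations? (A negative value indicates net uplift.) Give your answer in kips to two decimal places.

(Lr or R) → R = 39.7 kips.
1) 1.25(20.4) + 1.5(39.7) + 0.75(33.0) = 109.80
2) 1.3(20.4) + 1.4(118.7) + 0.7(39.7) = 220.49
3) 0.9(20.4) - 1.0(33.0) + 0.6(39.7) = 9.18
4) 0.85(20.4) - 1.0(33.0) + 0.7(39.7) = 12.13
Combination 3 gives the minimum: 9.18 kips.

9.18 kips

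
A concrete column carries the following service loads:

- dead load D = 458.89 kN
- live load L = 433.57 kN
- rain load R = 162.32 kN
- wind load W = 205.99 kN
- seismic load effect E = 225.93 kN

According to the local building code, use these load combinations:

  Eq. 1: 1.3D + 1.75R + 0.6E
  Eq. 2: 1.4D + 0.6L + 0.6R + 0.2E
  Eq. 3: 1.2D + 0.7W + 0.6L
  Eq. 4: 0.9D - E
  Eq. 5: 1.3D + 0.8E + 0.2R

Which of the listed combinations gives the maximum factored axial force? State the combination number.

Combination 2

Eq. 1: 1.3(458.89) + 1.75(162.32) + 0.6(225.93) = 596.56 + 284.06 + 135.56 = 1016.18
Eq. 2: 1.4(458.89) + 0.6(433.57) + 0.6(162.32) + 0.2(225.93) = 642.45 + 260.14 + 97.39 + 45.19 = 1045.17
Eq. 3: 1.2(458.89) + 0.7(205.99) + 0.6(433.57) = 550.67 + 144.19 + 260.14 = 955.00
Eq. 4: 0.9(458.89) - 1.0(225.93) = 413.00 - 225.93 = 187.07
Eq. 5: 1.3(458.89) + 0.8(225.93) + 0.2(162.32) = 809.77
The largest value is 1045.17 kN from combination 2.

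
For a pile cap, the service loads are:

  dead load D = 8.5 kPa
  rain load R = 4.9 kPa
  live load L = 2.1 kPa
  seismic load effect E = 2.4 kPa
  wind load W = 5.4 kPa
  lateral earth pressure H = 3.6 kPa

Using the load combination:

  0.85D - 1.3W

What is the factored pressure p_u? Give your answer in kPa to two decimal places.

0.85(8.5) - 1.3(5.4) = 0.21
p_u = 0.21 kPa.

0.21 kPa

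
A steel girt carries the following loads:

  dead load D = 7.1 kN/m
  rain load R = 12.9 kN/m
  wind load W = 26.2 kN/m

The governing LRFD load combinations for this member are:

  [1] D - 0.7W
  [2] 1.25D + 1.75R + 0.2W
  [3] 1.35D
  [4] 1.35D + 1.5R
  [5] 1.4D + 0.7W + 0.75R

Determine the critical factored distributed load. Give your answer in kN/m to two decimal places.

[1] 1.0(7.1) - 0.7(26.2) = 7.10 - 18.34 = -11.24
[2] 1.25(7.1) + 1.75(12.9) + 0.2(26.2) = 36.69
[3] 1.35(7.1) = 9.59
[4] 1.35(7.1) + 1.5(12.9) = 9.59 + 19.35 = 28.94
[5] 1.4(7.1) + 0.7(26.2) + 0.75(12.9) = 9.94 + 18.34 + 9.68 = 37.96
The controlling combination is 5, giving 37.96 kN/m.

37.96 kN/m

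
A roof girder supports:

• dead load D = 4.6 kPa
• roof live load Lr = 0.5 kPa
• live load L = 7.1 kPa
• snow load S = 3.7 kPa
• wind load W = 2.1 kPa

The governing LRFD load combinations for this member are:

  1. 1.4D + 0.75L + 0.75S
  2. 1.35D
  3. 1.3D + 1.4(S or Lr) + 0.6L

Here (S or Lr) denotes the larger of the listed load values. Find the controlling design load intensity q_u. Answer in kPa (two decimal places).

(S or Lr) → S = 3.7 kPa.
1. 1.4(4.6) + 0.75(7.1) + 0.75(3.7) = 14.54
2. 1.35(4.6) = 6.21
3. 1.3(4.6) + 1.4(3.7) + 0.6(7.1) = 15.42
Maximum is from combination 3.

15.42 kPa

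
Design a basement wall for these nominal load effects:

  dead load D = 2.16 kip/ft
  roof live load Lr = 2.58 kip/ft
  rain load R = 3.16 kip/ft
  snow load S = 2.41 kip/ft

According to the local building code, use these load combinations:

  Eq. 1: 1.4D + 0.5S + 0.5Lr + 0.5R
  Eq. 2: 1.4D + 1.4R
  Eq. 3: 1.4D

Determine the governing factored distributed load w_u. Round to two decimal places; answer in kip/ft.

7.45 kip/ft

Eq. 1: 1.4(2.16) + 0.5(2.41) + 0.5(2.58) + 0.5(3.16) = 3.02 + 1.21 + 1.29 + 1.58 = 7.10
Eq. 2: 1.4(2.16) + 1.4(3.16) = 7.45
Eq. 3: 1.4(2.16) = 3.02
Maximum is from combination 2.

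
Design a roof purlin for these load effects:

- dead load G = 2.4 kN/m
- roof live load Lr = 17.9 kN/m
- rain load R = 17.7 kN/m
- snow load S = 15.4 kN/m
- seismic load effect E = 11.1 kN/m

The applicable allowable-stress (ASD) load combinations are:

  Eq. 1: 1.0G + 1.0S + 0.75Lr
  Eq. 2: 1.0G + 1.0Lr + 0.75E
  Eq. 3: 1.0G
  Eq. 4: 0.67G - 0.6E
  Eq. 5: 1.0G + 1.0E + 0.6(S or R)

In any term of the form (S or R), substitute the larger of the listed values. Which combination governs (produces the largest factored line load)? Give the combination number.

Combination 1

(S or R) → R = 17.7 kN/m.
Eq. 1: 1.0(2.4) + 1.0(15.4) + 0.75(17.9) = 31.2
Eq. 2: 1.0(2.4) + 1.0(17.9) + 0.75(11.1) = 28.6
Eq. 3: 1.0(2.4) = 2.4
Eq. 4: 0.67(2.4) - 0.6(11.1) = -5.1
Eq. 5: 1.0(2.4) + 1.0(11.1) + 0.6(17.7) = 24.1
The largest value is 31.2 kN/m from combination 1.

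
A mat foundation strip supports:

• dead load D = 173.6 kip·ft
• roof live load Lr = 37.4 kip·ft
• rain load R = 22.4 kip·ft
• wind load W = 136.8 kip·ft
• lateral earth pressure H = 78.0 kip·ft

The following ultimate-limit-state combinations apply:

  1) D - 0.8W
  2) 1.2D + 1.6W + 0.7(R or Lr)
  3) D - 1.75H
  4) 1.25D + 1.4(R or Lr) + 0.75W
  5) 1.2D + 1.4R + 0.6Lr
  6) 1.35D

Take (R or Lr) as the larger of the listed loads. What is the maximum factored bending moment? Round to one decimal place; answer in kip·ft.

453.4 kip·ft

(R or Lr) → Lr = 37.4 kip·ft.
1) 1.0(173.6) - 0.8(136.8) = 173.6 - 109.4 = 64.2
2) 1.2(173.6) + 1.6(136.8) + 0.7(37.4) = 208.3 + 218.9 + 26.2 = 453.4
3) 1.0(173.6) - 1.75(78.0) = 173.6 - 136.5 = 37.1
4) 1.25(173.6) + 1.4(37.4) + 0.75(136.8) = 217.0 + 52.4 + 102.6 = 372.0
5) 1.2(173.6) + 1.4(22.4) + 0.6(37.4) = 208.3 + 31.4 + 22.4 = 262.1
6) 1.35(173.6) = 234.4
Combination 2 governs: M_u = 453.4 kip·ft.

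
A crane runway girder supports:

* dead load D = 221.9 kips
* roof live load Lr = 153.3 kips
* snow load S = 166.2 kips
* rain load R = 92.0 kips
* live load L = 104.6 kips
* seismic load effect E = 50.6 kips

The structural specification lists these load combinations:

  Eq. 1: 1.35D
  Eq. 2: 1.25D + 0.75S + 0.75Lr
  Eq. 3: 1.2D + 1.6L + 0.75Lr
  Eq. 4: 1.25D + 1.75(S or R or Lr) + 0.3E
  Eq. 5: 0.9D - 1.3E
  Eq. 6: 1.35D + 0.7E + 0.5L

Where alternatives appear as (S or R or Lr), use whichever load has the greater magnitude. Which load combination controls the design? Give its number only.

(S or R or Lr) → S = 166.2 kips.
Eq. 1: 1.35(221.9) = 299.6
Eq. 2: 1.25(221.9) + 0.75(166.2) + 0.75(153.3) = 517.0
Eq. 3: 1.2(221.9) + 1.6(104.6) + 0.75(153.3) = 548.6
Eq. 4: 1.25(221.9) + 1.75(166.2) + 0.3(50.6) = 583.4
Eq. 5: 0.9(221.9) - 1.3(50.6) = 199.7 - 65.8 = 133.9
Eq. 6: 1.35(221.9) + 0.7(50.6) + 0.5(104.6) = 299.6 + 35.4 + 52.3 = 387.3
The largest value is 583.4 kips from combination 4.

Combination 4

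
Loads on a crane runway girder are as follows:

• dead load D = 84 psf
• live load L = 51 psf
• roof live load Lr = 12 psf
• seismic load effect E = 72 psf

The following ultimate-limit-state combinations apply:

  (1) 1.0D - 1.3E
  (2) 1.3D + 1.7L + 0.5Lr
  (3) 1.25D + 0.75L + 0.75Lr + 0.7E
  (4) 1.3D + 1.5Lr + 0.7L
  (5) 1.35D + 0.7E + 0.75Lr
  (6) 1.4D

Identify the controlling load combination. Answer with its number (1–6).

Combination 3

(1) 1.0(84) - 1.3(72) = -9.60
(2) 1.3(84) + 1.7(51) + 0.5(12) = 201.90
(3) 1.25(84) + 0.75(51) + 0.75(12) + 0.7(72) = 202.65
(4) 1.3(84) + 1.5(12) + 0.7(51) = 162.90
(5) 1.35(84) + 0.7(72) + 0.75(12) = 172.80
(6) 1.4(84) = 117.60
The largest value is 202.65 psf from combination 3.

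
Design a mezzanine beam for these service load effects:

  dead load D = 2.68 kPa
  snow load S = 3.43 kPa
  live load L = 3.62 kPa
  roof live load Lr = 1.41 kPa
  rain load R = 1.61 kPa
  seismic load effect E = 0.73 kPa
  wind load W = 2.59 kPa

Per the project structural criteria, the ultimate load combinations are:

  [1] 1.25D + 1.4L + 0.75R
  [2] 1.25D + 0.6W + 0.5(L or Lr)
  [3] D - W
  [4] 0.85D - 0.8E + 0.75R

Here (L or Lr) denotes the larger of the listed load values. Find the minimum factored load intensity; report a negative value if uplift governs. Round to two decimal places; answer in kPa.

(L or Lr) → L = 3.62 kPa.
[1] 1.25(2.68) + 1.4(3.62) + 0.75(1.61) = 3.35 + 5.07 + 1.21 = 9.63
[2] 1.25(2.68) + 0.6(2.59) + 0.5(3.62) = 3.35 + 1.55 + 1.81 = 6.71
[3] 1.0(2.68) - 1.0(2.59) = 2.68 - 2.59 = 0.09
[4] 0.85(2.68) - 0.8(0.73) + 0.75(1.61) = 2.90
Combination 3 gives the minimum: 0.09 kPa.

0.09 kPa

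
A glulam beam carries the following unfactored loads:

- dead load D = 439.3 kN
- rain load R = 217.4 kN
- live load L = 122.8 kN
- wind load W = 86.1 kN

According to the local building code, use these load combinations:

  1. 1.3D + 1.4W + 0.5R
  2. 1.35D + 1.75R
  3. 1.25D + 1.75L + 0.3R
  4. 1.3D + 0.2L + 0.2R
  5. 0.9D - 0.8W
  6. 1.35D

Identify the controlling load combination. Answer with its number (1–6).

1. 1.3(439.3) + 1.4(86.1) + 0.5(217.4) = 571.09 + 120.54 + 108.70 = 800.33
2. 1.35(439.3) + 1.75(217.4) = 593.06 + 380.45 = 973.51
3. 1.25(439.3) + 1.75(122.8) + 0.3(217.4) = 549.13 + 214.90 + 65.22 = 829.25
4. 1.3(439.3) + 0.2(122.8) + 0.2(217.4) = 571.09 + 24.56 + 43.48 = 639.13
5. 0.9(439.3) - 0.8(86.1) = 395.37 - 68.88 = 326.49
6. 1.35(439.3) = 593.06
The largest value is 973.51 kN from combination 2.

Combination 2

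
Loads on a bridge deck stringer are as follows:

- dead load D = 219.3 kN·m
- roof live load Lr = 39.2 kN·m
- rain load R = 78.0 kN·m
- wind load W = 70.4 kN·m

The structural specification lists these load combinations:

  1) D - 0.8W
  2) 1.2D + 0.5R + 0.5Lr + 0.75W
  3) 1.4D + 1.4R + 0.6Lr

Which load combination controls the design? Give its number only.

Combination 3

1) 1.0(219.3) - 0.8(70.4) = 163.0
2) 1.2(219.3) + 0.5(78.0) + 0.5(39.2) + 0.75(70.4) = 374.6
3) 1.4(219.3) + 1.4(78.0) + 0.6(39.2) = 439.7
The largest value is 439.7 kN·m from combination 3.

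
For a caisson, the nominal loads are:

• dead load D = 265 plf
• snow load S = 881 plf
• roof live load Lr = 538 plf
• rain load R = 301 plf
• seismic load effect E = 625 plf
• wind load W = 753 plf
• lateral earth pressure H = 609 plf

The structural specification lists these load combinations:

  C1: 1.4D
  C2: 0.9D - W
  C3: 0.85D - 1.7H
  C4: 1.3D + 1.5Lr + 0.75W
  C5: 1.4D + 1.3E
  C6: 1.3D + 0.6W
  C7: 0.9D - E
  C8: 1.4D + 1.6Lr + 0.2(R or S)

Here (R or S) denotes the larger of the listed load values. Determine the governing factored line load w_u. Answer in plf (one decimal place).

1716.3 plf

(R or S) → S = 881 plf.
C1: 1.4(265) = 371.0
C2: 0.9(265) - 1.0(753) = 238.5 - 753.0 = -514.5
C3: 0.85(265) - 1.7(609) = -810.1
C4: 1.3(265) + 1.5(538) + 0.75(753) = 344.5 + 807.0 + 564.8 = 1716.3
C5: 1.4(265) + 1.3(625) = 371.0 + 812.5 = 1183.5
C6: 1.3(265) + 0.6(753) = 344.5 + 451.8 = 796.3
C7: 0.9(265) - 1.0(625) = 238.5 - 625.0 = -386.5
C8: 1.4(265) + 1.6(538) + 0.2(881) = 371.0 + 860.8 + 176.2 = 1408.0
The controlling combination is 4, giving 1716.3 plf.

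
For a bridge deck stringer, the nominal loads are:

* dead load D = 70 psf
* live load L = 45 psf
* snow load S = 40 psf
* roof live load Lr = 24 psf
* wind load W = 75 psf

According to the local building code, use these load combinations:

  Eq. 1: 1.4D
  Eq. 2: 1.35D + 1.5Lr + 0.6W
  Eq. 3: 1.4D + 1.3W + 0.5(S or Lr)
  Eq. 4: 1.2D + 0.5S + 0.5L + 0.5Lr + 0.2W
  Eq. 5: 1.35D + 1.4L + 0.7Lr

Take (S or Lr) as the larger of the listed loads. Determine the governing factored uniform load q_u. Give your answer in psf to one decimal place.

(S or Lr) → S = 40 psf.
Eq. 1: 1.4(70) = 98.0
Eq. 2: 1.35(70) + 1.5(24) + 0.6(75) = 175.5
Eq. 3: 1.4(70) + 1.3(75) + 0.5(40) = 215.5
Eq. 4: 1.2(70) + 0.5(40) + 0.5(45) + 0.5(24) + 0.2(75) = 153.5
Eq. 5: 1.35(70) + 1.4(45) + 0.7(24) = 174.3
Maximum is from combination 3.

215.5 psf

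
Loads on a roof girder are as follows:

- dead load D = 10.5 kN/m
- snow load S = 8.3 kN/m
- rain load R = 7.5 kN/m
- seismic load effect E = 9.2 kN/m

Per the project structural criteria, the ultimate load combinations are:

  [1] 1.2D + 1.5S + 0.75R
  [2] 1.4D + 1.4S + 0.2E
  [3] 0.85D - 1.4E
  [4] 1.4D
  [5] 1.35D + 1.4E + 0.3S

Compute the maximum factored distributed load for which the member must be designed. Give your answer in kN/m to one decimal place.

30.7 kN/m

[1] 1.2(10.5) + 1.5(8.3) + 0.75(7.5) = 30.7
[2] 1.4(10.5) + 1.4(8.3) + 0.2(9.2) = 28.2
[3] 0.85(10.5) - 1.4(9.2) = -4.0
[4] 1.4(10.5) = 14.7
[5] 1.35(10.5) + 1.4(9.2) + 0.3(8.3) = 29.5
The controlling combination is 1, giving 30.7 kN/m.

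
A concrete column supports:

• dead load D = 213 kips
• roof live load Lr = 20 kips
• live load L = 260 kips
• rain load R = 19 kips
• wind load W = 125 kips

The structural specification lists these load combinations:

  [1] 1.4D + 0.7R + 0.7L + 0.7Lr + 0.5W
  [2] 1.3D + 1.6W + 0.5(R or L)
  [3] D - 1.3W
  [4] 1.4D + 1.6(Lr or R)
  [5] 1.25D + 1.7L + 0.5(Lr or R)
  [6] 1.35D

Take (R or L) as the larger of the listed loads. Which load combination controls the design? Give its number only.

(R or L) → L = 260 kips; (Lr or R) → Lr = 20 kips.
[1] 1.4(213) + 0.7(19) + 0.7(260) + 0.7(20) + 0.5(125) = 570.0
[2] 1.3(213) + 1.6(125) + 0.5(260) = 606.9
[3] 1.0(213) - 1.3(125) = 50.5
[4] 1.4(213) + 1.6(20) = 330.2
[5] 1.25(213) + 1.7(260) + 0.5(20) = 718.3
[6] 1.35(213) = 287.6
The largest value is 718.3 kips from combination 5.

Combination 5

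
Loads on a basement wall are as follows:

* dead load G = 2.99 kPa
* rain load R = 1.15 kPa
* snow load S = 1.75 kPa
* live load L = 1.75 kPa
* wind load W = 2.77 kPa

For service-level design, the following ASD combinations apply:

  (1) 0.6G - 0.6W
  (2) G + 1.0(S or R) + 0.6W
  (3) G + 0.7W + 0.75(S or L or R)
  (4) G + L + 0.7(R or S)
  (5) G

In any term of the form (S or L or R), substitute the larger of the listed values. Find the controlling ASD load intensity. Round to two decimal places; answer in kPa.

6.40 kPa

(S or R) → S = 1.75 kPa; (S or L or R) → S = 1.75 kPa; (R or S) → S = 1.75 kPa.
(1) 0.6(2.99) - 0.6(2.77) = 1.79 - 1.66 = 0.13
(2) 1.0(2.99) + 1.0(1.75) + 0.6(2.77) = 2.99 + 1.75 + 1.66 = 6.40
(3) 1.0(2.99) + 0.7(2.77) + 0.75(1.75) = 2.99 + 1.94 + 1.31 = 6.24
(4) 1.0(2.99) + 1.0(1.75) + 0.7(1.75) = 2.99 + 1.75 + 1.23 = 5.97
(5) 1.0(2.99) = 2.99
Combination 2 governs: q = 6.40 kPa.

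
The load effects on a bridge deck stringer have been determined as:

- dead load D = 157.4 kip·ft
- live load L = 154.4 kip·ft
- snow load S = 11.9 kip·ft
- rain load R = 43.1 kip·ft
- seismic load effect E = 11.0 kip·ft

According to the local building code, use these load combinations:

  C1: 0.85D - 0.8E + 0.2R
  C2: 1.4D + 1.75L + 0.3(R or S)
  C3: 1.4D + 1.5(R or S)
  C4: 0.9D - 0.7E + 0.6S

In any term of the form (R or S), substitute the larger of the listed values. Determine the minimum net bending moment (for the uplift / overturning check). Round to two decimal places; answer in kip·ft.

133.61 kip·ft

(R or S) → R = 43.1 kip·ft.
C1: 0.85(157.4) - 0.8(11.0) + 0.2(43.1) = 133.61
C2: 1.4(157.4) + 1.75(154.4) + 0.3(43.1) = 503.49
C3: 1.4(157.4) + 1.5(43.1) = 285.01
C4: 0.9(157.4) - 0.7(11.0) + 0.6(11.9) = 141.10
Combination 1 gives the minimum: 133.61 kip·ft.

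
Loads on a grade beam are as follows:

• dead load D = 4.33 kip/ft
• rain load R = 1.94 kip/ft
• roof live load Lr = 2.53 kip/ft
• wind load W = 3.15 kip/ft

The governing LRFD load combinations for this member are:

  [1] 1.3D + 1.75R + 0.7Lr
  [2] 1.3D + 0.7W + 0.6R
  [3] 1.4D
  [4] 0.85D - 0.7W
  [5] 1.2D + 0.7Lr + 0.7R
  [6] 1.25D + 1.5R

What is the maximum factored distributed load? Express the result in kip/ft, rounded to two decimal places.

[1] 1.3(4.33) + 1.75(1.94) + 0.7(2.53) = 5.63 + 3.40 + 1.77 = 10.80
[2] 1.3(4.33) + 0.7(3.15) + 0.6(1.94) = 5.63 + 2.21 + 1.16 = 9.00
[3] 1.4(4.33) = 6.06
[4] 0.85(4.33) - 0.7(3.15) = 1.48
[5] 1.2(4.33) + 0.7(2.53) + 0.7(1.94) = 5.20 + 1.77 + 1.36 = 8.33
[6] 1.25(4.33) + 1.5(1.94) = 5.41 + 2.91 = 8.32
Maximum is from combination 1.

10.80 kip/ft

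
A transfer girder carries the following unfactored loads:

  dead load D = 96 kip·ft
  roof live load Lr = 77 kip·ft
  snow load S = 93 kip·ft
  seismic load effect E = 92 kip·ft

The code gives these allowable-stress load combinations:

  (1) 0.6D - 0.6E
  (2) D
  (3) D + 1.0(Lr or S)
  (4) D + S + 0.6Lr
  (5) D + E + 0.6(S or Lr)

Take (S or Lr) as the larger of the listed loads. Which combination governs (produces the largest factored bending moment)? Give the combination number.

Combination 5

(Lr or S) → S = 93 kip·ft; (S or Lr) → S = 93 kip·ft.
(1) 0.6(96) - 0.6(92) = 57.60 - 55.20 = 2.40
(2) 1.0(96) = 96.00
(3) 1.0(96) + 1.0(93) = 96.00 + 93.00 = 189.00
(4) 1.0(96) + 1.0(93) + 0.6(77) = 96.00 + 93.00 + 46.20 = 235.20
(5) 1.0(96) + 1.0(92) + 0.6(93) = 96.00 + 92.00 + 55.80 = 243.80
The largest value is 243.80 kip·ft from combination 5.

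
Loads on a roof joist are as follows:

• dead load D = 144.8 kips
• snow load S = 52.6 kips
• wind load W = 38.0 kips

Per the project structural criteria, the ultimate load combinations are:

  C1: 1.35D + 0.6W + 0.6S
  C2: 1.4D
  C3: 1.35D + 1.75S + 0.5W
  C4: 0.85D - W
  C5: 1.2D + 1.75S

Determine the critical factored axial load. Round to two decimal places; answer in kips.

C1: 1.35(144.8) + 0.6(38.0) + 0.6(52.6) = 249.84
C2: 1.4(144.8) = 202.72
C3: 1.35(144.8) + 1.75(52.6) + 0.5(38.0) = 306.53
C4: 0.85(144.8) - 1.0(38.0) = 85.08
C5: 1.2(144.8) + 1.75(52.6) = 265.81
Combination 3 governs: P_u = 306.53 kips.

306.53 kips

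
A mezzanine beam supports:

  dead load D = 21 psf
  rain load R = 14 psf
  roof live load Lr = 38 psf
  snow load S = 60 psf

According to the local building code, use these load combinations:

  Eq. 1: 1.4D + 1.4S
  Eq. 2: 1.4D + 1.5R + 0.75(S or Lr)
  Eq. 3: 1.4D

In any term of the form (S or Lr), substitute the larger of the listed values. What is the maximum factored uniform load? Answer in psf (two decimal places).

113.40 psf

(S or Lr) → S = 60 psf.
Eq. 1: 1.4(21) + 1.4(60) = 29.40 + 84.00 = 113.40
Eq. 2: 1.4(21) + 1.5(14) + 0.75(60) = 29.40 + 21.00 + 45.00 = 95.40
Eq. 3: 1.4(21) = 29.40
Combination 1 governs: q_u = 113.40 psf.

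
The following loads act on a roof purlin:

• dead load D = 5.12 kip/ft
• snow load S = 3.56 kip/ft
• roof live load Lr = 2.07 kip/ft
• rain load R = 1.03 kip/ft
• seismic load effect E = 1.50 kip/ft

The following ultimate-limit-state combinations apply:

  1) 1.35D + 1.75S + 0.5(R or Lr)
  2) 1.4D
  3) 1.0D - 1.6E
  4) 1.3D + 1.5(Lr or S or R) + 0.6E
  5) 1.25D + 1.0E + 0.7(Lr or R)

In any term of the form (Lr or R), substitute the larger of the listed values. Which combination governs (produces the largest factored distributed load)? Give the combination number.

(R or Lr) → Lr = 2.07 kip/ft; (Lr or S or R) → S = 3.56 kip/ft; (Lr or R) → Lr = 2.07 kip/ft.
1) 1.35(5.12) + 1.75(3.56) + 0.5(2.07) = 14.18
2) 1.4(5.12) = 7.17
3) 1.0(5.12) - 1.6(1.50) = 2.72
4) 1.3(5.12) + 1.5(3.56) + 0.6(1.50) = 12.90
5) 1.25(5.12) + 1.0(1.50) + 0.7(2.07) = 9.35
The largest value is 14.18 kip/ft from combination 1.

Combination 1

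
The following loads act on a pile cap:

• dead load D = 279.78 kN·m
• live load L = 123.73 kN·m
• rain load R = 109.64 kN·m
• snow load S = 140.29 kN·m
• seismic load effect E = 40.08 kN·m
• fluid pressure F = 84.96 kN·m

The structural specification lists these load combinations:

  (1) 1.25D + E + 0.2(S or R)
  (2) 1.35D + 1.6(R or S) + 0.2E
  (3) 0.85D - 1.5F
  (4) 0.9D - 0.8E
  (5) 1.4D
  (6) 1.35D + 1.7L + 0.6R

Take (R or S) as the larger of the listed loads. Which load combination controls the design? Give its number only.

Combination 6

(S or R) → S = 140.29 kN·m; (R or S) → S = 140.29 kN·m.
(1) 1.25(279.78) + 1.0(40.08) + 0.2(140.29) = 417.86
(2) 1.35(279.78) + 1.6(140.29) + 0.2(40.08) = 377.70 + 224.46 + 8.02 = 610.18
(3) 0.85(279.78) - 1.5(84.96) = 237.81 - 127.44 = 110.37
(4) 0.9(279.78) - 0.8(40.08) = 251.80 - 32.06 = 219.74
(5) 1.4(279.78) = 391.69
(6) 1.35(279.78) + 1.7(123.73) + 0.6(109.64) = 653.83
The largest value is 653.83 kN·m from combination 6.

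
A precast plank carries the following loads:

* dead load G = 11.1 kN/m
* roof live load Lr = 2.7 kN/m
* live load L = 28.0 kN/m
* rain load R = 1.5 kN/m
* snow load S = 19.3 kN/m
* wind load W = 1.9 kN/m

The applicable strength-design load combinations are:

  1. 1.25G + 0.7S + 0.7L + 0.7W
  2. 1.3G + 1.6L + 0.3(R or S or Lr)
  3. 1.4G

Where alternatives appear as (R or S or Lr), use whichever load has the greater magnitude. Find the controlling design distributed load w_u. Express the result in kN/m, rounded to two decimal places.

(R or S or Lr) → S = 19.3 kN/m.
1. 1.25(11.1) + 0.7(19.3) + 0.7(28.0) + 0.7(1.9) = 13.88 + 13.51 + 19.60 + 1.33 = 48.32
2. 1.3(11.1) + 1.6(28.0) + 0.3(19.3) = 14.43 + 44.80 + 5.79 = 65.02
3. 1.4(11.1) = 15.54
Maximum is from combination 2.

65.02 kN/m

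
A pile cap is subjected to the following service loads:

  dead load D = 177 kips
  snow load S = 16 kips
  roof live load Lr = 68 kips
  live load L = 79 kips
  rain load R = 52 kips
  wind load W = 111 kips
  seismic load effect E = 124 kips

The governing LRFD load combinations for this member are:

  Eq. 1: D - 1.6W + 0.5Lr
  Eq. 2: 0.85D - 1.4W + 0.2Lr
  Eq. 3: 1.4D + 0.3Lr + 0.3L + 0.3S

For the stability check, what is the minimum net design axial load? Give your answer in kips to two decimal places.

8.65 kips

Eq. 1: 1.0(177) - 1.6(111) + 0.5(68) = 177.00 - 177.60 + 34.00 = 33.40
Eq. 2: 0.85(177) - 1.4(111) + 0.2(68) = 150.45 - 155.40 + 13.60 = 8.65
Eq. 3: 1.4(177) + 0.3(68) + 0.3(79) + 0.3(16) = 247.80 + 20.40 + 23.70 + 4.80 = 296.70
Combination 2 gives the minimum: 8.65 kips.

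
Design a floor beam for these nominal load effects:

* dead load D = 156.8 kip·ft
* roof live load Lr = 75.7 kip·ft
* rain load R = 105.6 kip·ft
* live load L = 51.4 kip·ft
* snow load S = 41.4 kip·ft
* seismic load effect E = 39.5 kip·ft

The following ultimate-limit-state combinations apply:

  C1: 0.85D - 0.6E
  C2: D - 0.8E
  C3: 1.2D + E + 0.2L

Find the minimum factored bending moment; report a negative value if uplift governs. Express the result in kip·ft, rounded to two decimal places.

C1: 0.85(156.8) - 0.6(39.5) = 109.58
C2: 1.0(156.8) - 0.8(39.5) = 125.20
C3: 1.2(156.8) + 1.0(39.5) + 0.2(51.4) = 237.94
Combination 1 gives the minimum: 109.58 kip·ft.

109.58 kip·ft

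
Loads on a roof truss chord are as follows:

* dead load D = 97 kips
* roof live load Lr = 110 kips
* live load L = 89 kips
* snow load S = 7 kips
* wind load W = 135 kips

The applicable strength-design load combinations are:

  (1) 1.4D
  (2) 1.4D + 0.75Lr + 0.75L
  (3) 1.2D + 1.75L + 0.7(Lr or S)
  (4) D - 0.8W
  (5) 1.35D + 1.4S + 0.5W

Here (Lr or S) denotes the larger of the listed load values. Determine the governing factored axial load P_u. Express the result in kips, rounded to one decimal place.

(Lr or S) → Lr = 110 kips.
(1) 1.4(97) = 135.8
(2) 1.4(97) + 0.75(110) + 0.75(89) = 135.8 + 82.5 + 66.8 = 285.1
(3) 1.2(97) + 1.75(89) + 0.7(110) = 116.4 + 155.8 + 77.0 = 349.2
(4) 1.0(97) - 0.8(135) = 97.0 - 108.0 = -11.0
(5) 1.35(97) + 1.4(7) + 0.5(135) = 131.0 + 9.8 + 67.5 = 208.3
Maximum is from combination 3.

349.2 kips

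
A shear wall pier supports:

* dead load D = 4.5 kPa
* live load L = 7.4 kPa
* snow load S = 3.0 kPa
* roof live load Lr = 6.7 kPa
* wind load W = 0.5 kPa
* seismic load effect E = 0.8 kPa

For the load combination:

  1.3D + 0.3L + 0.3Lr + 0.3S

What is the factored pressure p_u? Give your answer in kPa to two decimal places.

10.98 kPa

1.3(4.5) + 0.3(7.4) + 0.3(6.7) + 0.3(3.0) = 10.98
p_u = 10.98 kPa.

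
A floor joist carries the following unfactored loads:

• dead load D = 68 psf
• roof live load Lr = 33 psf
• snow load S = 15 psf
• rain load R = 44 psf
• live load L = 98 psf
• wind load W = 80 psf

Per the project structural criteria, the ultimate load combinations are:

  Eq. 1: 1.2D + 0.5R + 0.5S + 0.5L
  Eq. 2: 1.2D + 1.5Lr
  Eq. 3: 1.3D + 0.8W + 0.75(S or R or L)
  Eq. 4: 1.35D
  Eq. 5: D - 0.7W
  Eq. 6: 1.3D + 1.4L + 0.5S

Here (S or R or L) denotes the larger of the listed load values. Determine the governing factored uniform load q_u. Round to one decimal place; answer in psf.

(S or R or L) → L = 98 psf.
Eq. 1: 1.2(68) + 0.5(44) + 0.5(15) + 0.5(98) = 160.1
Eq. 2: 1.2(68) + 1.5(33) = 131.1
Eq. 3: 1.3(68) + 0.8(80) + 0.75(98) = 225.9
Eq. 4: 1.35(68) = 91.8
Eq. 5: 1.0(68) - 0.7(80) = 12.0
Eq. 6: 1.3(68) + 1.4(98) + 0.5(15) = 233.1
Combination 6 governs: q_u = 233.1 psf.

233.1 psf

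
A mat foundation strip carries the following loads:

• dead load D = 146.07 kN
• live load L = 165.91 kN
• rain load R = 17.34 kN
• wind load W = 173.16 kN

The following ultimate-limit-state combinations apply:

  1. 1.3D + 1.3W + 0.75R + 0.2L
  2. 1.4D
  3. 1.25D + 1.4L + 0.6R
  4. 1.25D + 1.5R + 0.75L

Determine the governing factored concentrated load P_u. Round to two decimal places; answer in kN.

461.19 kN

1. 1.3(146.07) + 1.3(173.16) + 0.75(17.34) + 0.2(165.91) = 461.19
2. 1.4(146.07) = 204.50
3. 1.25(146.07) + 1.4(165.91) + 0.6(17.34) = 425.27
4. 1.25(146.07) + 1.5(17.34) + 0.75(165.91) = 333.03
Combination 1 governs: P_u = 461.19 kN.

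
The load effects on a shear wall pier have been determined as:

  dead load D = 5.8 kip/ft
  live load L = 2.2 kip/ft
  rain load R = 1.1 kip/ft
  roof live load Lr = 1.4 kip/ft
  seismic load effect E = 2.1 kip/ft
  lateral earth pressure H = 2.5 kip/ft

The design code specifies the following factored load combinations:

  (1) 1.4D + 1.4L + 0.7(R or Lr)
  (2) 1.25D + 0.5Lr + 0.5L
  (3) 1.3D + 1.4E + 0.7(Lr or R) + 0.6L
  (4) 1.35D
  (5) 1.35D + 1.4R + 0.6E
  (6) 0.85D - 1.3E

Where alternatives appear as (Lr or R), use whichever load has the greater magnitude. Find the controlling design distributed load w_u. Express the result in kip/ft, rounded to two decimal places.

12.78 kip/ft

(R or Lr) → Lr = 1.4 kip/ft; (Lr or R) → Lr = 1.4 kip/ft.
(1) 1.4(5.8) + 1.4(2.2) + 0.7(1.4) = 12.18
(2) 1.25(5.8) + 0.5(1.4) + 0.5(2.2) = 9.05
(3) 1.3(5.8) + 1.4(2.1) + 0.7(1.4) + 0.6(2.2) = 12.78
(4) 1.35(5.8) = 7.83
(5) 1.35(5.8) + 1.4(1.1) + 0.6(2.1) = 10.63
(6) 0.85(5.8) - 1.3(2.1) = 2.20
Maximum is from combination 3.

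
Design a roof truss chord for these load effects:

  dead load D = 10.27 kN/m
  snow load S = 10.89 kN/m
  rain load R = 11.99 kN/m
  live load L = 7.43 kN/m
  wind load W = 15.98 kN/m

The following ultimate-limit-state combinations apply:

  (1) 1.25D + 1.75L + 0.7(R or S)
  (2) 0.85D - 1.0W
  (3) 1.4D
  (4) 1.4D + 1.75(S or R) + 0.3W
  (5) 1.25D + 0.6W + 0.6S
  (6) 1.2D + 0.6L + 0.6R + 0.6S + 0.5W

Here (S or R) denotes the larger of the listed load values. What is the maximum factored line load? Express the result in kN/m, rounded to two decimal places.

(R or S) → R = 11.99 kN/m; (S or R) → R = 11.99 kN/m.
(1) 1.25(10.27) + 1.75(7.43) + 0.7(11.99) = 34.23
(2) 0.85(10.27) - 1.0(15.98) = -7.25
(3) 1.4(10.27) = 14.38
(4) 1.4(10.27) + 1.75(11.99) + 0.3(15.98) = 40.15
(5) 1.25(10.27) + 0.6(15.98) + 0.6(10.89) = 28.96
(6) 1.2(10.27) + 0.6(7.43) + 0.6(11.99) + 0.6(10.89) + 0.5(15.98) = 38.50
Combination 4 governs: w_u = 40.15 kN/m.

40.15 kN/m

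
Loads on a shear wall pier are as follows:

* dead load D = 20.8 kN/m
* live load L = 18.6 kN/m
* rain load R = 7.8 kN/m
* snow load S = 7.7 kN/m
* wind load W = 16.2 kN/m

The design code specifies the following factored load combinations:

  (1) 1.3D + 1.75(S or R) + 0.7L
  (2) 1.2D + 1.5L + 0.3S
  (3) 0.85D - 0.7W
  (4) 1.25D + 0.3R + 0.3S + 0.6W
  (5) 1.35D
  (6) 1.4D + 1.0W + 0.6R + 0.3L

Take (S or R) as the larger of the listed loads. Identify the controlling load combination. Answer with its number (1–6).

(S or R) → R = 7.8 kN/m.
(1) 1.3(20.8) + 1.75(7.8) + 0.7(18.6) = 53.7
(2) 1.2(20.8) + 1.5(18.6) + 0.3(7.7) = 55.2
(3) 0.85(20.8) - 0.7(16.2) = 6.3
(4) 1.25(20.8) + 0.3(7.8) + 0.3(7.7) + 0.6(16.2) = 40.4
(5) 1.35(20.8) = 28.1
(6) 1.4(20.8) + 1.0(16.2) + 0.6(7.8) + 0.3(18.6) = 55.6
The largest value is 55.6 kN/m from combination 6.

Combination 6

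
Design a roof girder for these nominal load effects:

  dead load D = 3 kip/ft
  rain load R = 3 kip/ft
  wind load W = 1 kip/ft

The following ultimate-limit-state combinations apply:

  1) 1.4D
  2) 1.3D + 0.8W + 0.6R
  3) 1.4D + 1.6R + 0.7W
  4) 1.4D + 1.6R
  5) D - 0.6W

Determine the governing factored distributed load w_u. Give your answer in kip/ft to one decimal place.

9.7 kip/ft

1) 1.4(3) = 4.2
2) 1.3(3) + 0.8(1) + 0.6(3) = 6.5
3) 1.4(3) + 1.6(3) + 0.7(1) = 9.7
4) 1.4(3) + 1.6(3) = 9.0
5) 1.0(3) - 0.6(1) = 2.4
Combination 3 governs: w_u = 9.7 kip/ft.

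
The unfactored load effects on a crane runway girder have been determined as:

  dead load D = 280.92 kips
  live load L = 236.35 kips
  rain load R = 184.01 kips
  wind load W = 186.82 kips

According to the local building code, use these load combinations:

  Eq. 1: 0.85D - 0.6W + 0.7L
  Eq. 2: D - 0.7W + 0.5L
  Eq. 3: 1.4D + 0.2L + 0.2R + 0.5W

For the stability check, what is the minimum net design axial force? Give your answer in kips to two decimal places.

268.32 kips

Eq. 1: 0.85(280.92) - 0.6(186.82) + 0.7(236.35) = 238.78 - 112.09 + 165.45 = 292.14
Eq. 2: 1.0(280.92) - 0.7(186.82) + 0.5(236.35) = 268.32
Eq. 3: 1.4(280.92) + 0.2(236.35) + 0.2(184.01) + 0.5(186.82) = 393.29 + 47.27 + 36.80 + 93.41 = 570.77
Combination 2 gives the minimum: 268.32 kips.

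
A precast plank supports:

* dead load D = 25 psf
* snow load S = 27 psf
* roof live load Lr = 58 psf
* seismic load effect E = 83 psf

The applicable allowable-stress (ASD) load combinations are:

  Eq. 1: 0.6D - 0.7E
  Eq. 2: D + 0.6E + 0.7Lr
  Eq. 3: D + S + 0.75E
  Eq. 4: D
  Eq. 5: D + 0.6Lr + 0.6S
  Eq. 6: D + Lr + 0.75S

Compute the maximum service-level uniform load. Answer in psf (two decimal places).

Eq. 1: 0.6(25) - 0.7(83) = -43.10
Eq. 2: 1.0(25) + 0.6(83) + 0.7(58) = 115.40
Eq. 3: 1.0(25) + 1.0(27) + 0.75(83) = 114.25
Eq. 4: 1.0(25) = 25.00
Eq. 5: 1.0(25) + 0.6(58) + 0.6(27) = 76.00
Eq. 6: 1.0(25) + 1.0(58) + 0.75(27) = 103.25
Maximum is from combination 2.

115.40 psf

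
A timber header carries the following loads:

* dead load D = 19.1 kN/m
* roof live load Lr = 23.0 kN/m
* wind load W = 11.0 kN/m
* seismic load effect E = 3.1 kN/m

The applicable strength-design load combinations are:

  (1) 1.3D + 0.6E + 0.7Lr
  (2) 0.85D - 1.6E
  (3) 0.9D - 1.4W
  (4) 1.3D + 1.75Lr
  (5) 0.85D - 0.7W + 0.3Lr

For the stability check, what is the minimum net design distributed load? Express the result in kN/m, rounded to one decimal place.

(1) 1.3(19.1) + 0.6(3.1) + 0.7(23.0) = 24.8 + 1.9 + 16.1 = 42.8
(2) 0.85(19.1) - 1.6(3.1) = 11.3
(3) 0.9(19.1) - 1.4(11.0) = 17.2 - 15.4 = 1.8
(4) 1.3(19.1) + 1.75(23.0) = 24.8 + 40.3 = 65.1
(5) 0.85(19.1) - 0.7(11.0) + 0.3(23.0) = 16.2 - 7.7 + 6.9 = 15.4
Combination 3 gives the minimum: 1.8 kN/m.

1.8 kN/m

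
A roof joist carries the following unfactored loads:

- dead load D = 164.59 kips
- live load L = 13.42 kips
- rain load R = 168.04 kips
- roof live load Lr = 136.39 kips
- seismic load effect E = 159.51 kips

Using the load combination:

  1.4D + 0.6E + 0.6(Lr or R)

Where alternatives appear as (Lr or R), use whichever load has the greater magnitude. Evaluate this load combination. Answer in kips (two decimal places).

(Lr or R) → R = 168.04 kips.
1.4(164.59) + 0.6(159.51) + 0.6(168.04) = 426.96
P_u = 426.96 kips.

426.96 kips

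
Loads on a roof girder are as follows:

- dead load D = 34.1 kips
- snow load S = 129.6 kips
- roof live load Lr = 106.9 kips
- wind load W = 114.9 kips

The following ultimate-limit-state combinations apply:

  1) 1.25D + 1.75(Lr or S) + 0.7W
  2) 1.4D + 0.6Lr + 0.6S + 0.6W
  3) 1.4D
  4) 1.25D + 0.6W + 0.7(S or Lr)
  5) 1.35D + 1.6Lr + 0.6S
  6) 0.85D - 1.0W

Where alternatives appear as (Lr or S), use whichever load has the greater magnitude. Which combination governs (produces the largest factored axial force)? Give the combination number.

(Lr or S) → S = 129.6 kips; (S or Lr) → S = 129.6 kips.
1) 1.25(34.1) + 1.75(129.6) + 0.7(114.9) = 349.9
2) 1.4(34.1) + 0.6(106.9) + 0.6(129.6) + 0.6(114.9) = 258.6
3) 1.4(34.1) = 47.7
4) 1.25(34.1) + 0.6(114.9) + 0.7(129.6) = 202.3
5) 1.35(34.1) + 1.6(106.9) + 0.6(129.6) = 46.0 + 171.0 + 77.8 = 294.8
6) 0.85(34.1) - 1.0(114.9) = 29.0 - 114.9 = -85.9
The largest value is 349.9 kips from combination 1.

Combination 1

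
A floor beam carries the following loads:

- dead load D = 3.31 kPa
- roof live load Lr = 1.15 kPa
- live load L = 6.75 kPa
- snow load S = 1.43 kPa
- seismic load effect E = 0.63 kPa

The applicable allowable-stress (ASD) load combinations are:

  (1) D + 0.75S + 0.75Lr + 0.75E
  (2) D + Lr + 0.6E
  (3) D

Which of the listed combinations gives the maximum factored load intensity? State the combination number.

Combination 1

(1) 1.0(3.31) + 0.75(1.43) + 0.75(1.15) + 0.75(0.63) = 5.72
(2) 1.0(3.31) + 1.0(1.15) + 0.6(0.63) = 3.31 + 1.15 + 0.38 = 4.84
(3) 1.0(3.31) = 3.31
The largest value is 5.72 kPa from combination 1.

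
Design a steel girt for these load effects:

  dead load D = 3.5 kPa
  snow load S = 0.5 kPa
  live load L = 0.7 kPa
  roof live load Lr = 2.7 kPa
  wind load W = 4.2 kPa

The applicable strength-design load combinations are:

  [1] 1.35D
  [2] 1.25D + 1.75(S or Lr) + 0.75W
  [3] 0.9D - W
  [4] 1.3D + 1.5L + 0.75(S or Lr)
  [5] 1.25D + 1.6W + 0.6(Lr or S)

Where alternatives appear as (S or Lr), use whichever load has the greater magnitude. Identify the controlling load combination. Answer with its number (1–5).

(S or Lr) → Lr = 2.7 kPa; (Lr or S) → Lr = 2.7 kPa.
[1] 1.35(3.5) = 4.73
[2] 1.25(3.5) + 1.75(2.7) + 0.75(4.2) = 12.25
[3] 0.9(3.5) - 1.0(4.2) = 3.15 - 4.20 = -1.05
[4] 1.3(3.5) + 1.5(0.7) + 0.75(2.7) = 4.55 + 1.05 + 2.03 = 7.63
[5] 1.25(3.5) + 1.6(4.2) + 0.6(2.7) = 4.38 + 6.72 + 1.62 = 12.72
The largest value is 12.72 kPa from combination 5.

Combination 5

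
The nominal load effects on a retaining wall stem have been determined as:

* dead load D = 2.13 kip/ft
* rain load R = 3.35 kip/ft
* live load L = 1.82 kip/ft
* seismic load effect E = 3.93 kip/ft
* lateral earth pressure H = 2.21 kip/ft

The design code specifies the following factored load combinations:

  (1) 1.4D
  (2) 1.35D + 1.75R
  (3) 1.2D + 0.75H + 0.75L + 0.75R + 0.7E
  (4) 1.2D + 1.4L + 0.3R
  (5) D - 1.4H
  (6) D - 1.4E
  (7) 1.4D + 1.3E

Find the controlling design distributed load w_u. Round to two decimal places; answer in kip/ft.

(1) 1.4(2.13) = 2.98
(2) 1.35(2.13) + 1.75(3.35) = 8.74
(3) 1.2(2.13) + 0.75(2.21) + 0.75(1.82) + 0.75(3.35) + 0.7(3.93) = 10.84
(4) 1.2(2.13) + 1.4(1.82) + 0.3(3.35) = 6.11
(5) 1.0(2.13) - 1.4(2.21) = -0.96
(6) 1.0(2.13) - 1.4(3.93) = -3.37
(7) 1.4(2.13) + 1.3(3.93) = 8.09
The controlling combination is 3, giving 10.84 kip/ft.

10.84 kip/ft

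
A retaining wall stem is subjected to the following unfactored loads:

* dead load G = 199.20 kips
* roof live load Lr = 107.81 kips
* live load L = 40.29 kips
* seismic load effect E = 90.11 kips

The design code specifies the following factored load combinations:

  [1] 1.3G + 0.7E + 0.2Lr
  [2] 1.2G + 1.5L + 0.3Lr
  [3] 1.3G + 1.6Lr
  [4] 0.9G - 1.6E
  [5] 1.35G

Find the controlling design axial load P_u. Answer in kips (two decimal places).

431.46 kips

[1] 1.3(199.20) + 0.7(90.11) + 0.2(107.81) = 258.96 + 63.08 + 21.56 = 343.60
[2] 1.2(199.20) + 1.5(40.29) + 0.3(107.81) = 239.04 + 60.44 + 32.34 = 331.82
[3] 1.3(199.20) + 1.6(107.81) = 258.96 + 172.50 = 431.46
[4] 0.9(199.20) - 1.6(90.11) = 179.28 - 144.18 = 35.10
[5] 1.35(199.20) = 268.92
Combination 3 governs: P_u = 431.46 kips.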